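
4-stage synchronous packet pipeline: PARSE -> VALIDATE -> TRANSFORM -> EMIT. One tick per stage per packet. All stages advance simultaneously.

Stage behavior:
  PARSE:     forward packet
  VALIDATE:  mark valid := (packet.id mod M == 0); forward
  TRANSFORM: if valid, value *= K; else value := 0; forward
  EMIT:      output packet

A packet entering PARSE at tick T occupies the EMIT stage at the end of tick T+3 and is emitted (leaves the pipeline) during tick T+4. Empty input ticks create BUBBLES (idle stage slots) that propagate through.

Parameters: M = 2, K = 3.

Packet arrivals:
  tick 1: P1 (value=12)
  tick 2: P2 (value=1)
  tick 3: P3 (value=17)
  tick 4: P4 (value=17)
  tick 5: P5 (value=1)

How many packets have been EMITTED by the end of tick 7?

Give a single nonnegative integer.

Tick 1: [PARSE:P1(v=12,ok=F), VALIDATE:-, TRANSFORM:-, EMIT:-] out:-; in:P1
Tick 2: [PARSE:P2(v=1,ok=F), VALIDATE:P1(v=12,ok=F), TRANSFORM:-, EMIT:-] out:-; in:P2
Tick 3: [PARSE:P3(v=17,ok=F), VALIDATE:P2(v=1,ok=T), TRANSFORM:P1(v=0,ok=F), EMIT:-] out:-; in:P3
Tick 4: [PARSE:P4(v=17,ok=F), VALIDATE:P3(v=17,ok=F), TRANSFORM:P2(v=3,ok=T), EMIT:P1(v=0,ok=F)] out:-; in:P4
Tick 5: [PARSE:P5(v=1,ok=F), VALIDATE:P4(v=17,ok=T), TRANSFORM:P3(v=0,ok=F), EMIT:P2(v=3,ok=T)] out:P1(v=0); in:P5
Tick 6: [PARSE:-, VALIDATE:P5(v=1,ok=F), TRANSFORM:P4(v=51,ok=T), EMIT:P3(v=0,ok=F)] out:P2(v=3); in:-
Tick 7: [PARSE:-, VALIDATE:-, TRANSFORM:P5(v=0,ok=F), EMIT:P4(v=51,ok=T)] out:P3(v=0); in:-
Emitted by tick 7: ['P1', 'P2', 'P3']

Answer: 3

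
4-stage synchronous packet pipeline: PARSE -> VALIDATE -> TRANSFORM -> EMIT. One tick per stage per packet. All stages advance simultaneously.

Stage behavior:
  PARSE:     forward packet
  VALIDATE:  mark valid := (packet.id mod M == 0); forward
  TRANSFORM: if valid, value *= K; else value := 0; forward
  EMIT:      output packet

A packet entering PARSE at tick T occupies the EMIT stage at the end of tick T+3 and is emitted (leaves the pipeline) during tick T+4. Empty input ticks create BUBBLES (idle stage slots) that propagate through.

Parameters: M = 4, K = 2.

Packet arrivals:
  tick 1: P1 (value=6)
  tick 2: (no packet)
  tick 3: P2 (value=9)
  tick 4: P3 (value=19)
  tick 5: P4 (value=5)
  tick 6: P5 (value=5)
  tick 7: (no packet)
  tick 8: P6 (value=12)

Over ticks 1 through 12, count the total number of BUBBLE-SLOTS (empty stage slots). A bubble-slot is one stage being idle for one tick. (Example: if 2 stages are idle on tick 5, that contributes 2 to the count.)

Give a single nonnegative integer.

Tick 1: [PARSE:P1(v=6,ok=F), VALIDATE:-, TRANSFORM:-, EMIT:-] out:-; bubbles=3
Tick 2: [PARSE:-, VALIDATE:P1(v=6,ok=F), TRANSFORM:-, EMIT:-] out:-; bubbles=3
Tick 3: [PARSE:P2(v=9,ok=F), VALIDATE:-, TRANSFORM:P1(v=0,ok=F), EMIT:-] out:-; bubbles=2
Tick 4: [PARSE:P3(v=19,ok=F), VALIDATE:P2(v=9,ok=F), TRANSFORM:-, EMIT:P1(v=0,ok=F)] out:-; bubbles=1
Tick 5: [PARSE:P4(v=5,ok=F), VALIDATE:P3(v=19,ok=F), TRANSFORM:P2(v=0,ok=F), EMIT:-] out:P1(v=0); bubbles=1
Tick 6: [PARSE:P5(v=5,ok=F), VALIDATE:P4(v=5,ok=T), TRANSFORM:P3(v=0,ok=F), EMIT:P2(v=0,ok=F)] out:-; bubbles=0
Tick 7: [PARSE:-, VALIDATE:P5(v=5,ok=F), TRANSFORM:P4(v=10,ok=T), EMIT:P3(v=0,ok=F)] out:P2(v=0); bubbles=1
Tick 8: [PARSE:P6(v=12,ok=F), VALIDATE:-, TRANSFORM:P5(v=0,ok=F), EMIT:P4(v=10,ok=T)] out:P3(v=0); bubbles=1
Tick 9: [PARSE:-, VALIDATE:P6(v=12,ok=F), TRANSFORM:-, EMIT:P5(v=0,ok=F)] out:P4(v=10); bubbles=2
Tick 10: [PARSE:-, VALIDATE:-, TRANSFORM:P6(v=0,ok=F), EMIT:-] out:P5(v=0); bubbles=3
Tick 11: [PARSE:-, VALIDATE:-, TRANSFORM:-, EMIT:P6(v=0,ok=F)] out:-; bubbles=3
Tick 12: [PARSE:-, VALIDATE:-, TRANSFORM:-, EMIT:-] out:P6(v=0); bubbles=4
Total bubble-slots: 24

Answer: 24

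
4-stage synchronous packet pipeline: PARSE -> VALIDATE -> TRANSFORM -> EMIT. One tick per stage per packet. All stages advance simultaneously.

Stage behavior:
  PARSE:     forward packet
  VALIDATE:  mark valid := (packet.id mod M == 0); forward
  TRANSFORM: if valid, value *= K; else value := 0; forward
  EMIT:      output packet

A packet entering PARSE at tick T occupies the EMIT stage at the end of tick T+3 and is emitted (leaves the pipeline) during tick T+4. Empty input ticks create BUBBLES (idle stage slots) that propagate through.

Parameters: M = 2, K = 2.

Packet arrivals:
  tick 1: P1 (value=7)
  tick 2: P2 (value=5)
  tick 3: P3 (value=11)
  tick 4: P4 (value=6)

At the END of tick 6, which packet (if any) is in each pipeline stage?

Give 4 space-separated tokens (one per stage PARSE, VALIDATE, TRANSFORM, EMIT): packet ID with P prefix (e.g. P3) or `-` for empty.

Answer: - - P4 P3

Derivation:
Tick 1: [PARSE:P1(v=7,ok=F), VALIDATE:-, TRANSFORM:-, EMIT:-] out:-; in:P1
Tick 2: [PARSE:P2(v=5,ok=F), VALIDATE:P1(v=7,ok=F), TRANSFORM:-, EMIT:-] out:-; in:P2
Tick 3: [PARSE:P3(v=11,ok=F), VALIDATE:P2(v=5,ok=T), TRANSFORM:P1(v=0,ok=F), EMIT:-] out:-; in:P3
Tick 4: [PARSE:P4(v=6,ok=F), VALIDATE:P3(v=11,ok=F), TRANSFORM:P2(v=10,ok=T), EMIT:P1(v=0,ok=F)] out:-; in:P4
Tick 5: [PARSE:-, VALIDATE:P4(v=6,ok=T), TRANSFORM:P3(v=0,ok=F), EMIT:P2(v=10,ok=T)] out:P1(v=0); in:-
Tick 6: [PARSE:-, VALIDATE:-, TRANSFORM:P4(v=12,ok=T), EMIT:P3(v=0,ok=F)] out:P2(v=10); in:-
At end of tick 6: ['-', '-', 'P4', 'P3']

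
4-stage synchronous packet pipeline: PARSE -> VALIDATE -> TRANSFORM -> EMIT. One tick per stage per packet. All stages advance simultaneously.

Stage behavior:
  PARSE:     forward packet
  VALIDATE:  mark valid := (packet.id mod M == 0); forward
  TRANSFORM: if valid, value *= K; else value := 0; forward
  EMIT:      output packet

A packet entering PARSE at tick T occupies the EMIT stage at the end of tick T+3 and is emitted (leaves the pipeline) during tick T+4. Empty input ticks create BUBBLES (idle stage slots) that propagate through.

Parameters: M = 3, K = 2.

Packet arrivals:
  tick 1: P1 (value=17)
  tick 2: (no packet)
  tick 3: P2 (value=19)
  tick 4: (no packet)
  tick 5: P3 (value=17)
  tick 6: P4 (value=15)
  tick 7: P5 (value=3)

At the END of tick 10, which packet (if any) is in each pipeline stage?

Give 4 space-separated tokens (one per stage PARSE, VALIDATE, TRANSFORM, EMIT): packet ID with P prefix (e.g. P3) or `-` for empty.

Tick 1: [PARSE:P1(v=17,ok=F), VALIDATE:-, TRANSFORM:-, EMIT:-] out:-; in:P1
Tick 2: [PARSE:-, VALIDATE:P1(v=17,ok=F), TRANSFORM:-, EMIT:-] out:-; in:-
Tick 3: [PARSE:P2(v=19,ok=F), VALIDATE:-, TRANSFORM:P1(v=0,ok=F), EMIT:-] out:-; in:P2
Tick 4: [PARSE:-, VALIDATE:P2(v=19,ok=F), TRANSFORM:-, EMIT:P1(v=0,ok=F)] out:-; in:-
Tick 5: [PARSE:P3(v=17,ok=F), VALIDATE:-, TRANSFORM:P2(v=0,ok=F), EMIT:-] out:P1(v=0); in:P3
Tick 6: [PARSE:P4(v=15,ok=F), VALIDATE:P3(v=17,ok=T), TRANSFORM:-, EMIT:P2(v=0,ok=F)] out:-; in:P4
Tick 7: [PARSE:P5(v=3,ok=F), VALIDATE:P4(v=15,ok=F), TRANSFORM:P3(v=34,ok=T), EMIT:-] out:P2(v=0); in:P5
Tick 8: [PARSE:-, VALIDATE:P5(v=3,ok=F), TRANSFORM:P4(v=0,ok=F), EMIT:P3(v=34,ok=T)] out:-; in:-
Tick 9: [PARSE:-, VALIDATE:-, TRANSFORM:P5(v=0,ok=F), EMIT:P4(v=0,ok=F)] out:P3(v=34); in:-
Tick 10: [PARSE:-, VALIDATE:-, TRANSFORM:-, EMIT:P5(v=0,ok=F)] out:P4(v=0); in:-
At end of tick 10: ['-', '-', '-', 'P5']

Answer: - - - P5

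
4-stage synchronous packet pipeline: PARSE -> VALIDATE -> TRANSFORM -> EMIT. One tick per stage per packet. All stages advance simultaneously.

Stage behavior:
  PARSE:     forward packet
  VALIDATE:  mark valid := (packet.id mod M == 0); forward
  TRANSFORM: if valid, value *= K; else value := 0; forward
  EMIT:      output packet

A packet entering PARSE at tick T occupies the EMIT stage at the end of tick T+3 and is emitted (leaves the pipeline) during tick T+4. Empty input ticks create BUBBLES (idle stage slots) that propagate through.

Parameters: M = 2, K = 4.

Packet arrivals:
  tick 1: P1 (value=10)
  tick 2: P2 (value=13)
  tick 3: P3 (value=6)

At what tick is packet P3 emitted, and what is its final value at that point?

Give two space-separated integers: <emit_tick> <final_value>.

Answer: 7 0

Derivation:
Tick 1: [PARSE:P1(v=10,ok=F), VALIDATE:-, TRANSFORM:-, EMIT:-] out:-; in:P1
Tick 2: [PARSE:P2(v=13,ok=F), VALIDATE:P1(v=10,ok=F), TRANSFORM:-, EMIT:-] out:-; in:P2
Tick 3: [PARSE:P3(v=6,ok=F), VALIDATE:P2(v=13,ok=T), TRANSFORM:P1(v=0,ok=F), EMIT:-] out:-; in:P3
Tick 4: [PARSE:-, VALIDATE:P3(v=6,ok=F), TRANSFORM:P2(v=52,ok=T), EMIT:P1(v=0,ok=F)] out:-; in:-
Tick 5: [PARSE:-, VALIDATE:-, TRANSFORM:P3(v=0,ok=F), EMIT:P2(v=52,ok=T)] out:P1(v=0); in:-
Tick 6: [PARSE:-, VALIDATE:-, TRANSFORM:-, EMIT:P3(v=0,ok=F)] out:P2(v=52); in:-
Tick 7: [PARSE:-, VALIDATE:-, TRANSFORM:-, EMIT:-] out:P3(v=0); in:-
P3: arrives tick 3, valid=False (id=3, id%2=1), emit tick 7, final value 0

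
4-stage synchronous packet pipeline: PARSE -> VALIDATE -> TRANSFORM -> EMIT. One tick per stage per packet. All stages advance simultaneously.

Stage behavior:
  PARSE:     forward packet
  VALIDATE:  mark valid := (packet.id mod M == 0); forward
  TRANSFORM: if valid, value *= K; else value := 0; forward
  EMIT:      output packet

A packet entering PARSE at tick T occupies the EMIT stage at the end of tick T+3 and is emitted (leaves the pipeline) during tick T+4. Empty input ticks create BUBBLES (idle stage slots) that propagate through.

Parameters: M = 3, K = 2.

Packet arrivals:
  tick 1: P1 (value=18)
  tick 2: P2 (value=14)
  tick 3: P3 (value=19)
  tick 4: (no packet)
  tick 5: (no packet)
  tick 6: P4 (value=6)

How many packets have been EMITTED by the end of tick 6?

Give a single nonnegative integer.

Tick 1: [PARSE:P1(v=18,ok=F), VALIDATE:-, TRANSFORM:-, EMIT:-] out:-; in:P1
Tick 2: [PARSE:P2(v=14,ok=F), VALIDATE:P1(v=18,ok=F), TRANSFORM:-, EMIT:-] out:-; in:P2
Tick 3: [PARSE:P3(v=19,ok=F), VALIDATE:P2(v=14,ok=F), TRANSFORM:P1(v=0,ok=F), EMIT:-] out:-; in:P3
Tick 4: [PARSE:-, VALIDATE:P3(v=19,ok=T), TRANSFORM:P2(v=0,ok=F), EMIT:P1(v=0,ok=F)] out:-; in:-
Tick 5: [PARSE:-, VALIDATE:-, TRANSFORM:P3(v=38,ok=T), EMIT:P2(v=0,ok=F)] out:P1(v=0); in:-
Tick 6: [PARSE:P4(v=6,ok=F), VALIDATE:-, TRANSFORM:-, EMIT:P3(v=38,ok=T)] out:P2(v=0); in:P4
Emitted by tick 6: ['P1', 'P2']

Answer: 2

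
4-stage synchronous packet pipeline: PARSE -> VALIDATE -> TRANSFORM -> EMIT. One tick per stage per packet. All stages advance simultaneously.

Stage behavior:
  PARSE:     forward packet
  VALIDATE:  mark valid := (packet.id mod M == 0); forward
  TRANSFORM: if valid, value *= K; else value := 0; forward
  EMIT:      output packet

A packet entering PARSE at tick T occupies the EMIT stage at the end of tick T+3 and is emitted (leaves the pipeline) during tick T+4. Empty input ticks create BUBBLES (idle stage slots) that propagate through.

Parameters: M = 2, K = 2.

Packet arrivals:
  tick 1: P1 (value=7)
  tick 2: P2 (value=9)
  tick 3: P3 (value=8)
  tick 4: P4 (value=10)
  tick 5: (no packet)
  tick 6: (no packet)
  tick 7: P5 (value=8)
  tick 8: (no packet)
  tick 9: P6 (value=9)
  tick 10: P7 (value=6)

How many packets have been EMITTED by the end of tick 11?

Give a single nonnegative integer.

Tick 1: [PARSE:P1(v=7,ok=F), VALIDATE:-, TRANSFORM:-, EMIT:-] out:-; in:P1
Tick 2: [PARSE:P2(v=9,ok=F), VALIDATE:P1(v=7,ok=F), TRANSFORM:-, EMIT:-] out:-; in:P2
Tick 3: [PARSE:P3(v=8,ok=F), VALIDATE:P2(v=9,ok=T), TRANSFORM:P1(v=0,ok=F), EMIT:-] out:-; in:P3
Tick 4: [PARSE:P4(v=10,ok=F), VALIDATE:P3(v=8,ok=F), TRANSFORM:P2(v=18,ok=T), EMIT:P1(v=0,ok=F)] out:-; in:P4
Tick 5: [PARSE:-, VALIDATE:P4(v=10,ok=T), TRANSFORM:P3(v=0,ok=F), EMIT:P2(v=18,ok=T)] out:P1(v=0); in:-
Tick 6: [PARSE:-, VALIDATE:-, TRANSFORM:P4(v=20,ok=T), EMIT:P3(v=0,ok=F)] out:P2(v=18); in:-
Tick 7: [PARSE:P5(v=8,ok=F), VALIDATE:-, TRANSFORM:-, EMIT:P4(v=20,ok=T)] out:P3(v=0); in:P5
Tick 8: [PARSE:-, VALIDATE:P5(v=8,ok=F), TRANSFORM:-, EMIT:-] out:P4(v=20); in:-
Tick 9: [PARSE:P6(v=9,ok=F), VALIDATE:-, TRANSFORM:P5(v=0,ok=F), EMIT:-] out:-; in:P6
Tick 10: [PARSE:P7(v=6,ok=F), VALIDATE:P6(v=9,ok=T), TRANSFORM:-, EMIT:P5(v=0,ok=F)] out:-; in:P7
Tick 11: [PARSE:-, VALIDATE:P7(v=6,ok=F), TRANSFORM:P6(v=18,ok=T), EMIT:-] out:P5(v=0); in:-
Emitted by tick 11: ['P1', 'P2', 'P3', 'P4', 'P5']

Answer: 5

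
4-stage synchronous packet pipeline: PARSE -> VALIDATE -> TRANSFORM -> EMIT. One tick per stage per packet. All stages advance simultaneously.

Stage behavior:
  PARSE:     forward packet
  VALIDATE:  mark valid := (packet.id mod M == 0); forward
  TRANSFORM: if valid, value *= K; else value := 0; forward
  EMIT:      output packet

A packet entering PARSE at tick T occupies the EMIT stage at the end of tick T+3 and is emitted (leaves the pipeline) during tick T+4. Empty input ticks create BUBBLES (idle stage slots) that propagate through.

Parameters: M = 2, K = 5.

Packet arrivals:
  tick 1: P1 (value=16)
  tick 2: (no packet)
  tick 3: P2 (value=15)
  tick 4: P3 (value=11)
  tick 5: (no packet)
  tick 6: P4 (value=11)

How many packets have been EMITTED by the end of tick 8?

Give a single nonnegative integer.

Tick 1: [PARSE:P1(v=16,ok=F), VALIDATE:-, TRANSFORM:-, EMIT:-] out:-; in:P1
Tick 2: [PARSE:-, VALIDATE:P1(v=16,ok=F), TRANSFORM:-, EMIT:-] out:-; in:-
Tick 3: [PARSE:P2(v=15,ok=F), VALIDATE:-, TRANSFORM:P1(v=0,ok=F), EMIT:-] out:-; in:P2
Tick 4: [PARSE:P3(v=11,ok=F), VALIDATE:P2(v=15,ok=T), TRANSFORM:-, EMIT:P1(v=0,ok=F)] out:-; in:P3
Tick 5: [PARSE:-, VALIDATE:P3(v=11,ok=F), TRANSFORM:P2(v=75,ok=T), EMIT:-] out:P1(v=0); in:-
Tick 6: [PARSE:P4(v=11,ok=F), VALIDATE:-, TRANSFORM:P3(v=0,ok=F), EMIT:P2(v=75,ok=T)] out:-; in:P4
Tick 7: [PARSE:-, VALIDATE:P4(v=11,ok=T), TRANSFORM:-, EMIT:P3(v=0,ok=F)] out:P2(v=75); in:-
Tick 8: [PARSE:-, VALIDATE:-, TRANSFORM:P4(v=55,ok=T), EMIT:-] out:P3(v=0); in:-
Emitted by tick 8: ['P1', 'P2', 'P3']

Answer: 3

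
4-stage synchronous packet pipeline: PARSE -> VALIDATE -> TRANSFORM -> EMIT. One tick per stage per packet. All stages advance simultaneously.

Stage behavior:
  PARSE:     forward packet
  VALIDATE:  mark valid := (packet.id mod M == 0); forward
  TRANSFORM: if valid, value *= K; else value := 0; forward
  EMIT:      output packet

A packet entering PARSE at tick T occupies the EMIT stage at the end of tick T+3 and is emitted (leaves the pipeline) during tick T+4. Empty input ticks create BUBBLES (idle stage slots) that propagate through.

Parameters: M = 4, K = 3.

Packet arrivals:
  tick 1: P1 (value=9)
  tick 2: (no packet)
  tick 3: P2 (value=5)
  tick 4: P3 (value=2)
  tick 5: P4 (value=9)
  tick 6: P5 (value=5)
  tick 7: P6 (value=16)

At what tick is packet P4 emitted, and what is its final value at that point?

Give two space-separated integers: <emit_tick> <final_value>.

Answer: 9 27

Derivation:
Tick 1: [PARSE:P1(v=9,ok=F), VALIDATE:-, TRANSFORM:-, EMIT:-] out:-; in:P1
Tick 2: [PARSE:-, VALIDATE:P1(v=9,ok=F), TRANSFORM:-, EMIT:-] out:-; in:-
Tick 3: [PARSE:P2(v=5,ok=F), VALIDATE:-, TRANSFORM:P1(v=0,ok=F), EMIT:-] out:-; in:P2
Tick 4: [PARSE:P3(v=2,ok=F), VALIDATE:P2(v=5,ok=F), TRANSFORM:-, EMIT:P1(v=0,ok=F)] out:-; in:P3
Tick 5: [PARSE:P4(v=9,ok=F), VALIDATE:P3(v=2,ok=F), TRANSFORM:P2(v=0,ok=F), EMIT:-] out:P1(v=0); in:P4
Tick 6: [PARSE:P5(v=5,ok=F), VALIDATE:P4(v=9,ok=T), TRANSFORM:P3(v=0,ok=F), EMIT:P2(v=0,ok=F)] out:-; in:P5
Tick 7: [PARSE:P6(v=16,ok=F), VALIDATE:P5(v=5,ok=F), TRANSFORM:P4(v=27,ok=T), EMIT:P3(v=0,ok=F)] out:P2(v=0); in:P6
Tick 8: [PARSE:-, VALIDATE:P6(v=16,ok=F), TRANSFORM:P5(v=0,ok=F), EMIT:P4(v=27,ok=T)] out:P3(v=0); in:-
Tick 9: [PARSE:-, VALIDATE:-, TRANSFORM:P6(v=0,ok=F), EMIT:P5(v=0,ok=F)] out:P4(v=27); in:-
Tick 10: [PARSE:-, VALIDATE:-, TRANSFORM:-, EMIT:P6(v=0,ok=F)] out:P5(v=0); in:-
Tick 11: [PARSE:-, VALIDATE:-, TRANSFORM:-, EMIT:-] out:P6(v=0); in:-
P4: arrives tick 5, valid=True (id=4, id%4=0), emit tick 9, final value 27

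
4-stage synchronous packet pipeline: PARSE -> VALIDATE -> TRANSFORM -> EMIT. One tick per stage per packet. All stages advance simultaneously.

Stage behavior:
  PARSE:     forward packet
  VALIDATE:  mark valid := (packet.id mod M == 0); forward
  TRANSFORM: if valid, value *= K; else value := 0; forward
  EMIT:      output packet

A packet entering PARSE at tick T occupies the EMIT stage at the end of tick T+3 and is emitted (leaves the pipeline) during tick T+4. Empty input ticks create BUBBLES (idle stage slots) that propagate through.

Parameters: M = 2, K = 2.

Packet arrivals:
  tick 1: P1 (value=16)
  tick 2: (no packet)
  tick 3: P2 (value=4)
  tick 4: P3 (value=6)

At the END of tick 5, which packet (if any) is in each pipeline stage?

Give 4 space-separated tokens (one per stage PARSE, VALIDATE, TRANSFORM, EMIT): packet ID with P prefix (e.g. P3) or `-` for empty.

Tick 1: [PARSE:P1(v=16,ok=F), VALIDATE:-, TRANSFORM:-, EMIT:-] out:-; in:P1
Tick 2: [PARSE:-, VALIDATE:P1(v=16,ok=F), TRANSFORM:-, EMIT:-] out:-; in:-
Tick 3: [PARSE:P2(v=4,ok=F), VALIDATE:-, TRANSFORM:P1(v=0,ok=F), EMIT:-] out:-; in:P2
Tick 4: [PARSE:P3(v=6,ok=F), VALIDATE:P2(v=4,ok=T), TRANSFORM:-, EMIT:P1(v=0,ok=F)] out:-; in:P3
Tick 5: [PARSE:-, VALIDATE:P3(v=6,ok=F), TRANSFORM:P2(v=8,ok=T), EMIT:-] out:P1(v=0); in:-
At end of tick 5: ['-', 'P3', 'P2', '-']

Answer: - P3 P2 -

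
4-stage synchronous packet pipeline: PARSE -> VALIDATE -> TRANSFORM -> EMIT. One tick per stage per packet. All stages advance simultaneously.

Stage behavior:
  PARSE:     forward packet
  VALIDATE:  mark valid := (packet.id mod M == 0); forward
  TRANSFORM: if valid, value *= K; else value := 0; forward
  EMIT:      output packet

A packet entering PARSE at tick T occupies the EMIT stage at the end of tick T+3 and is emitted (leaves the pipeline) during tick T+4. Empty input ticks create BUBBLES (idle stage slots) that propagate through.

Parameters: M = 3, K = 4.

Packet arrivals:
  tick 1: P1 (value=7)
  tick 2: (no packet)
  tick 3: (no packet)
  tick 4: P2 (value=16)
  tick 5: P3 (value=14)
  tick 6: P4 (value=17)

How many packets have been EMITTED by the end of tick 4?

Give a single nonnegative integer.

Answer: 0

Derivation:
Tick 1: [PARSE:P1(v=7,ok=F), VALIDATE:-, TRANSFORM:-, EMIT:-] out:-; in:P1
Tick 2: [PARSE:-, VALIDATE:P1(v=7,ok=F), TRANSFORM:-, EMIT:-] out:-; in:-
Tick 3: [PARSE:-, VALIDATE:-, TRANSFORM:P1(v=0,ok=F), EMIT:-] out:-; in:-
Tick 4: [PARSE:P2(v=16,ok=F), VALIDATE:-, TRANSFORM:-, EMIT:P1(v=0,ok=F)] out:-; in:P2
Emitted by tick 4: []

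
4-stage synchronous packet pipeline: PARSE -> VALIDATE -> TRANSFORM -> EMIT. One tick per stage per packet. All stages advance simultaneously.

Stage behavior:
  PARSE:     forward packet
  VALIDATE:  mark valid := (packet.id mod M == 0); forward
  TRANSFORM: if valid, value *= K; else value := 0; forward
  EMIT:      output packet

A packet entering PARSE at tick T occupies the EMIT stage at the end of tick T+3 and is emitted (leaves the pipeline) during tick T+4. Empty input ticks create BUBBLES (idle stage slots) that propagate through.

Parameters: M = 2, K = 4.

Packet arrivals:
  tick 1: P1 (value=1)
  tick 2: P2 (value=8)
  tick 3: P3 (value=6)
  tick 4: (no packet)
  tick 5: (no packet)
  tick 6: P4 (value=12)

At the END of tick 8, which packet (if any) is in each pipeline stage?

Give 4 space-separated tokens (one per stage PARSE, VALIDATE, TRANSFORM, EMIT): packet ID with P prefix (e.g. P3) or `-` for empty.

Answer: - - P4 -

Derivation:
Tick 1: [PARSE:P1(v=1,ok=F), VALIDATE:-, TRANSFORM:-, EMIT:-] out:-; in:P1
Tick 2: [PARSE:P2(v=8,ok=F), VALIDATE:P1(v=1,ok=F), TRANSFORM:-, EMIT:-] out:-; in:P2
Tick 3: [PARSE:P3(v=6,ok=F), VALIDATE:P2(v=8,ok=T), TRANSFORM:P1(v=0,ok=F), EMIT:-] out:-; in:P3
Tick 4: [PARSE:-, VALIDATE:P3(v=6,ok=F), TRANSFORM:P2(v=32,ok=T), EMIT:P1(v=0,ok=F)] out:-; in:-
Tick 5: [PARSE:-, VALIDATE:-, TRANSFORM:P3(v=0,ok=F), EMIT:P2(v=32,ok=T)] out:P1(v=0); in:-
Tick 6: [PARSE:P4(v=12,ok=F), VALIDATE:-, TRANSFORM:-, EMIT:P3(v=0,ok=F)] out:P2(v=32); in:P4
Tick 7: [PARSE:-, VALIDATE:P4(v=12,ok=T), TRANSFORM:-, EMIT:-] out:P3(v=0); in:-
Tick 8: [PARSE:-, VALIDATE:-, TRANSFORM:P4(v=48,ok=T), EMIT:-] out:-; in:-
At end of tick 8: ['-', '-', 'P4', '-']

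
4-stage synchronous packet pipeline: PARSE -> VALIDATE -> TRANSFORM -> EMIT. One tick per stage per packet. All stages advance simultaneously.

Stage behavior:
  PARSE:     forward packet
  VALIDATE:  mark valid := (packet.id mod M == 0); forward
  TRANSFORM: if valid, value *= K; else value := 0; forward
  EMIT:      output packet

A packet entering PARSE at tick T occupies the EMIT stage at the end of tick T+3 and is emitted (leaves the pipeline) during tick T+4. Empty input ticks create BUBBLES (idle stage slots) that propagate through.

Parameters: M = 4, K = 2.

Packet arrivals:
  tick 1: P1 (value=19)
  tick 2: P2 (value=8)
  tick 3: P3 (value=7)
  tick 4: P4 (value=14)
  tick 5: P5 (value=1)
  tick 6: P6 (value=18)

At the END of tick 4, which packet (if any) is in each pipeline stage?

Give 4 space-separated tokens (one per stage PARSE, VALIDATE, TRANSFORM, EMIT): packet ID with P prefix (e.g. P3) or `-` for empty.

Tick 1: [PARSE:P1(v=19,ok=F), VALIDATE:-, TRANSFORM:-, EMIT:-] out:-; in:P1
Tick 2: [PARSE:P2(v=8,ok=F), VALIDATE:P1(v=19,ok=F), TRANSFORM:-, EMIT:-] out:-; in:P2
Tick 3: [PARSE:P3(v=7,ok=F), VALIDATE:P2(v=8,ok=F), TRANSFORM:P1(v=0,ok=F), EMIT:-] out:-; in:P3
Tick 4: [PARSE:P4(v=14,ok=F), VALIDATE:P3(v=7,ok=F), TRANSFORM:P2(v=0,ok=F), EMIT:P1(v=0,ok=F)] out:-; in:P4
At end of tick 4: ['P4', 'P3', 'P2', 'P1']

Answer: P4 P3 P2 P1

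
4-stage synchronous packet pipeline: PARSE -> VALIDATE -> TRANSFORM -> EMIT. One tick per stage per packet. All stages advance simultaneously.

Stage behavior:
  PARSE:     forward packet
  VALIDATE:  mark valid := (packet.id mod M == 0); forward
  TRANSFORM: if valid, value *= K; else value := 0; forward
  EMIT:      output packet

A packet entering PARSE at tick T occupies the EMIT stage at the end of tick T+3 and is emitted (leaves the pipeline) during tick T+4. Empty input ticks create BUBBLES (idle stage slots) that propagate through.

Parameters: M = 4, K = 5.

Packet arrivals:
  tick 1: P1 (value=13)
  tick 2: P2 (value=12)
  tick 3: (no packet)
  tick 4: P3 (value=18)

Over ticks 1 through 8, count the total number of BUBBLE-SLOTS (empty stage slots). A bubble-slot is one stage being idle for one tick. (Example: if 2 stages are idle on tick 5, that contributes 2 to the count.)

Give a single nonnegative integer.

Answer: 20

Derivation:
Tick 1: [PARSE:P1(v=13,ok=F), VALIDATE:-, TRANSFORM:-, EMIT:-] out:-; bubbles=3
Tick 2: [PARSE:P2(v=12,ok=F), VALIDATE:P1(v=13,ok=F), TRANSFORM:-, EMIT:-] out:-; bubbles=2
Tick 3: [PARSE:-, VALIDATE:P2(v=12,ok=F), TRANSFORM:P1(v=0,ok=F), EMIT:-] out:-; bubbles=2
Tick 4: [PARSE:P3(v=18,ok=F), VALIDATE:-, TRANSFORM:P2(v=0,ok=F), EMIT:P1(v=0,ok=F)] out:-; bubbles=1
Tick 5: [PARSE:-, VALIDATE:P3(v=18,ok=F), TRANSFORM:-, EMIT:P2(v=0,ok=F)] out:P1(v=0); bubbles=2
Tick 6: [PARSE:-, VALIDATE:-, TRANSFORM:P3(v=0,ok=F), EMIT:-] out:P2(v=0); bubbles=3
Tick 7: [PARSE:-, VALIDATE:-, TRANSFORM:-, EMIT:P3(v=0,ok=F)] out:-; bubbles=3
Tick 8: [PARSE:-, VALIDATE:-, TRANSFORM:-, EMIT:-] out:P3(v=0); bubbles=4
Total bubble-slots: 20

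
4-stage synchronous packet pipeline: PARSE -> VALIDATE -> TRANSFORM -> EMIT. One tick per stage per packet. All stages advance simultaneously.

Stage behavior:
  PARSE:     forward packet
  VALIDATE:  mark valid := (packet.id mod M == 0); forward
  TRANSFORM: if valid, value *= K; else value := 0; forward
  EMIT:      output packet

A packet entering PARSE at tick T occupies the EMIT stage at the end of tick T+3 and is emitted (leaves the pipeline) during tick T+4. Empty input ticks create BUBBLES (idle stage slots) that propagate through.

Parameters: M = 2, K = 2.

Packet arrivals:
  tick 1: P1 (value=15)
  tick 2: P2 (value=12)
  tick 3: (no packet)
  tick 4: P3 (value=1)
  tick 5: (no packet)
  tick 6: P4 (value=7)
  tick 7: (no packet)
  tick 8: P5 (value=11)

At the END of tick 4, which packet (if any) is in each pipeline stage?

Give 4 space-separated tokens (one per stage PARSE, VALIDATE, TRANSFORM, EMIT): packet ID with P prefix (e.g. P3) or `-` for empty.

Tick 1: [PARSE:P1(v=15,ok=F), VALIDATE:-, TRANSFORM:-, EMIT:-] out:-; in:P1
Tick 2: [PARSE:P2(v=12,ok=F), VALIDATE:P1(v=15,ok=F), TRANSFORM:-, EMIT:-] out:-; in:P2
Tick 3: [PARSE:-, VALIDATE:P2(v=12,ok=T), TRANSFORM:P1(v=0,ok=F), EMIT:-] out:-; in:-
Tick 4: [PARSE:P3(v=1,ok=F), VALIDATE:-, TRANSFORM:P2(v=24,ok=T), EMIT:P1(v=0,ok=F)] out:-; in:P3
At end of tick 4: ['P3', '-', 'P2', 'P1']

Answer: P3 - P2 P1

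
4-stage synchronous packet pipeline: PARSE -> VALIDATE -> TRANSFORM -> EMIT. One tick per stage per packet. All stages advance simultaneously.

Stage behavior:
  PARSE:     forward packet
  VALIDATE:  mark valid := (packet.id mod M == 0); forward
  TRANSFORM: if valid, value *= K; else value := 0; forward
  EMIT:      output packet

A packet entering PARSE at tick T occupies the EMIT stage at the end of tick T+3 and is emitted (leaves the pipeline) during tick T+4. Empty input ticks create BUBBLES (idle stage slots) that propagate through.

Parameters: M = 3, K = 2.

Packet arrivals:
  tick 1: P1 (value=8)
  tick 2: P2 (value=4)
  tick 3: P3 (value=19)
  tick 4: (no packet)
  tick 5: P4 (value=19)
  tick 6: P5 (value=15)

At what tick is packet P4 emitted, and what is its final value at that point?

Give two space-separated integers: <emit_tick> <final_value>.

Tick 1: [PARSE:P1(v=8,ok=F), VALIDATE:-, TRANSFORM:-, EMIT:-] out:-; in:P1
Tick 2: [PARSE:P2(v=4,ok=F), VALIDATE:P1(v=8,ok=F), TRANSFORM:-, EMIT:-] out:-; in:P2
Tick 3: [PARSE:P3(v=19,ok=F), VALIDATE:P2(v=4,ok=F), TRANSFORM:P1(v=0,ok=F), EMIT:-] out:-; in:P3
Tick 4: [PARSE:-, VALIDATE:P3(v=19,ok=T), TRANSFORM:P2(v=0,ok=F), EMIT:P1(v=0,ok=F)] out:-; in:-
Tick 5: [PARSE:P4(v=19,ok=F), VALIDATE:-, TRANSFORM:P3(v=38,ok=T), EMIT:P2(v=0,ok=F)] out:P1(v=0); in:P4
Tick 6: [PARSE:P5(v=15,ok=F), VALIDATE:P4(v=19,ok=F), TRANSFORM:-, EMIT:P3(v=38,ok=T)] out:P2(v=0); in:P5
Tick 7: [PARSE:-, VALIDATE:P5(v=15,ok=F), TRANSFORM:P4(v=0,ok=F), EMIT:-] out:P3(v=38); in:-
Tick 8: [PARSE:-, VALIDATE:-, TRANSFORM:P5(v=0,ok=F), EMIT:P4(v=0,ok=F)] out:-; in:-
Tick 9: [PARSE:-, VALIDATE:-, TRANSFORM:-, EMIT:P5(v=0,ok=F)] out:P4(v=0); in:-
Tick 10: [PARSE:-, VALIDATE:-, TRANSFORM:-, EMIT:-] out:P5(v=0); in:-
P4: arrives tick 5, valid=False (id=4, id%3=1), emit tick 9, final value 0

Answer: 9 0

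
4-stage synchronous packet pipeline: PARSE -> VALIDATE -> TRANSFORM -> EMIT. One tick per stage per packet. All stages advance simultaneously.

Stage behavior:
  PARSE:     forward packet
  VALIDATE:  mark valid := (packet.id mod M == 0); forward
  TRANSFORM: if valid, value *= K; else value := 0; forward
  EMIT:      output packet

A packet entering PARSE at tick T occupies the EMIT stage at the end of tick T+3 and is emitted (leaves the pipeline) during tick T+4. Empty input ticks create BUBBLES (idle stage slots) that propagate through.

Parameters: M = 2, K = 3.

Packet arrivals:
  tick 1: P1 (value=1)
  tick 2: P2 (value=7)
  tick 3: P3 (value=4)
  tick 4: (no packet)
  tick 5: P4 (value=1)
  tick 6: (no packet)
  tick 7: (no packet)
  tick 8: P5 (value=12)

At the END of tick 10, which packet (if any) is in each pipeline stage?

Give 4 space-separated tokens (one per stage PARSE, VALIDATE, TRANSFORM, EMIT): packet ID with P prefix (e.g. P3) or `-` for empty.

Tick 1: [PARSE:P1(v=1,ok=F), VALIDATE:-, TRANSFORM:-, EMIT:-] out:-; in:P1
Tick 2: [PARSE:P2(v=7,ok=F), VALIDATE:P1(v=1,ok=F), TRANSFORM:-, EMIT:-] out:-; in:P2
Tick 3: [PARSE:P3(v=4,ok=F), VALIDATE:P2(v=7,ok=T), TRANSFORM:P1(v=0,ok=F), EMIT:-] out:-; in:P3
Tick 4: [PARSE:-, VALIDATE:P3(v=4,ok=F), TRANSFORM:P2(v=21,ok=T), EMIT:P1(v=0,ok=F)] out:-; in:-
Tick 5: [PARSE:P4(v=1,ok=F), VALIDATE:-, TRANSFORM:P3(v=0,ok=F), EMIT:P2(v=21,ok=T)] out:P1(v=0); in:P4
Tick 6: [PARSE:-, VALIDATE:P4(v=1,ok=T), TRANSFORM:-, EMIT:P3(v=0,ok=F)] out:P2(v=21); in:-
Tick 7: [PARSE:-, VALIDATE:-, TRANSFORM:P4(v=3,ok=T), EMIT:-] out:P3(v=0); in:-
Tick 8: [PARSE:P5(v=12,ok=F), VALIDATE:-, TRANSFORM:-, EMIT:P4(v=3,ok=T)] out:-; in:P5
Tick 9: [PARSE:-, VALIDATE:P5(v=12,ok=F), TRANSFORM:-, EMIT:-] out:P4(v=3); in:-
Tick 10: [PARSE:-, VALIDATE:-, TRANSFORM:P5(v=0,ok=F), EMIT:-] out:-; in:-
At end of tick 10: ['-', '-', 'P5', '-']

Answer: - - P5 -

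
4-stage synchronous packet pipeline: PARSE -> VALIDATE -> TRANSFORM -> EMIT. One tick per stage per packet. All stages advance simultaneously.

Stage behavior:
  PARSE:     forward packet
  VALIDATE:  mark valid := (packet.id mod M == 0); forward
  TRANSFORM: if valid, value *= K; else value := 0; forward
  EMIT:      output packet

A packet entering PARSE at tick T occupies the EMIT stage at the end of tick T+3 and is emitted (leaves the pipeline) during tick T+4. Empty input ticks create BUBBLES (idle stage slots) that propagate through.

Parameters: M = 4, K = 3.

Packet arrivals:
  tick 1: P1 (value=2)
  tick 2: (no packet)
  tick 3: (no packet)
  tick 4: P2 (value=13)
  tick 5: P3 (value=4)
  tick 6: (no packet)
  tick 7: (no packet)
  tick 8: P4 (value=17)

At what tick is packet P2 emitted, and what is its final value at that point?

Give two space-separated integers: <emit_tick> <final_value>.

Answer: 8 0

Derivation:
Tick 1: [PARSE:P1(v=2,ok=F), VALIDATE:-, TRANSFORM:-, EMIT:-] out:-; in:P1
Tick 2: [PARSE:-, VALIDATE:P1(v=2,ok=F), TRANSFORM:-, EMIT:-] out:-; in:-
Tick 3: [PARSE:-, VALIDATE:-, TRANSFORM:P1(v=0,ok=F), EMIT:-] out:-; in:-
Tick 4: [PARSE:P2(v=13,ok=F), VALIDATE:-, TRANSFORM:-, EMIT:P1(v=0,ok=F)] out:-; in:P2
Tick 5: [PARSE:P3(v=4,ok=F), VALIDATE:P2(v=13,ok=F), TRANSFORM:-, EMIT:-] out:P1(v=0); in:P3
Tick 6: [PARSE:-, VALIDATE:P3(v=4,ok=F), TRANSFORM:P2(v=0,ok=F), EMIT:-] out:-; in:-
Tick 7: [PARSE:-, VALIDATE:-, TRANSFORM:P3(v=0,ok=F), EMIT:P2(v=0,ok=F)] out:-; in:-
Tick 8: [PARSE:P4(v=17,ok=F), VALIDATE:-, TRANSFORM:-, EMIT:P3(v=0,ok=F)] out:P2(v=0); in:P4
Tick 9: [PARSE:-, VALIDATE:P4(v=17,ok=T), TRANSFORM:-, EMIT:-] out:P3(v=0); in:-
Tick 10: [PARSE:-, VALIDATE:-, TRANSFORM:P4(v=51,ok=T), EMIT:-] out:-; in:-
Tick 11: [PARSE:-, VALIDATE:-, TRANSFORM:-, EMIT:P4(v=51,ok=T)] out:-; in:-
Tick 12: [PARSE:-, VALIDATE:-, TRANSFORM:-, EMIT:-] out:P4(v=51); in:-
P2: arrives tick 4, valid=False (id=2, id%4=2), emit tick 8, final value 0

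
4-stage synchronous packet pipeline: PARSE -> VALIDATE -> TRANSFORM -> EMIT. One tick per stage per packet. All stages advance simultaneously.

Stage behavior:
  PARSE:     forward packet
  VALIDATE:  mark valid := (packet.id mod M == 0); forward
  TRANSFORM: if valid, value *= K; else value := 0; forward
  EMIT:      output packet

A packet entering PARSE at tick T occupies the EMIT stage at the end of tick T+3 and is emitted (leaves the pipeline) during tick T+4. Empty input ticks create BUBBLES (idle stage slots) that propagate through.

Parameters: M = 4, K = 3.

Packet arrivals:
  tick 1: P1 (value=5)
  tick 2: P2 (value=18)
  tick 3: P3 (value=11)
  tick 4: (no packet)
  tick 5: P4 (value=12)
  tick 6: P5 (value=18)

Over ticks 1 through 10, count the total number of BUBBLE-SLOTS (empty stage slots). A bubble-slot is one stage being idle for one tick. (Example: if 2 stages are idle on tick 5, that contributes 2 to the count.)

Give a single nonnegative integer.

Tick 1: [PARSE:P1(v=5,ok=F), VALIDATE:-, TRANSFORM:-, EMIT:-] out:-; bubbles=3
Tick 2: [PARSE:P2(v=18,ok=F), VALIDATE:P1(v=5,ok=F), TRANSFORM:-, EMIT:-] out:-; bubbles=2
Tick 3: [PARSE:P3(v=11,ok=F), VALIDATE:P2(v=18,ok=F), TRANSFORM:P1(v=0,ok=F), EMIT:-] out:-; bubbles=1
Tick 4: [PARSE:-, VALIDATE:P3(v=11,ok=F), TRANSFORM:P2(v=0,ok=F), EMIT:P1(v=0,ok=F)] out:-; bubbles=1
Tick 5: [PARSE:P4(v=12,ok=F), VALIDATE:-, TRANSFORM:P3(v=0,ok=F), EMIT:P2(v=0,ok=F)] out:P1(v=0); bubbles=1
Tick 6: [PARSE:P5(v=18,ok=F), VALIDATE:P4(v=12,ok=T), TRANSFORM:-, EMIT:P3(v=0,ok=F)] out:P2(v=0); bubbles=1
Tick 7: [PARSE:-, VALIDATE:P5(v=18,ok=F), TRANSFORM:P4(v=36,ok=T), EMIT:-] out:P3(v=0); bubbles=2
Tick 8: [PARSE:-, VALIDATE:-, TRANSFORM:P5(v=0,ok=F), EMIT:P4(v=36,ok=T)] out:-; bubbles=2
Tick 9: [PARSE:-, VALIDATE:-, TRANSFORM:-, EMIT:P5(v=0,ok=F)] out:P4(v=36); bubbles=3
Tick 10: [PARSE:-, VALIDATE:-, TRANSFORM:-, EMIT:-] out:P5(v=0); bubbles=4
Total bubble-slots: 20

Answer: 20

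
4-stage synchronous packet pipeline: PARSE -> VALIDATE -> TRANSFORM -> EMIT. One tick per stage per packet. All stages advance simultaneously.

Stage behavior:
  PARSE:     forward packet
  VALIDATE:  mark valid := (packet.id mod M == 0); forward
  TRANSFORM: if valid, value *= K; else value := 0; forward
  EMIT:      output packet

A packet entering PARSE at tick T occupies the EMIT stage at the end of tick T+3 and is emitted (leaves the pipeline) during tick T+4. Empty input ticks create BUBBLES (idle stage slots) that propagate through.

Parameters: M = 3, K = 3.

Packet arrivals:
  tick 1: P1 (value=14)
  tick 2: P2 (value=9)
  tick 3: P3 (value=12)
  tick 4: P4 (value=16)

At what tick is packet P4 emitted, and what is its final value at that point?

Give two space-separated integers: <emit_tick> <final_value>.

Tick 1: [PARSE:P1(v=14,ok=F), VALIDATE:-, TRANSFORM:-, EMIT:-] out:-; in:P1
Tick 2: [PARSE:P2(v=9,ok=F), VALIDATE:P1(v=14,ok=F), TRANSFORM:-, EMIT:-] out:-; in:P2
Tick 3: [PARSE:P3(v=12,ok=F), VALIDATE:P2(v=9,ok=F), TRANSFORM:P1(v=0,ok=F), EMIT:-] out:-; in:P3
Tick 4: [PARSE:P4(v=16,ok=F), VALIDATE:P3(v=12,ok=T), TRANSFORM:P2(v=0,ok=F), EMIT:P1(v=0,ok=F)] out:-; in:P4
Tick 5: [PARSE:-, VALIDATE:P4(v=16,ok=F), TRANSFORM:P3(v=36,ok=T), EMIT:P2(v=0,ok=F)] out:P1(v=0); in:-
Tick 6: [PARSE:-, VALIDATE:-, TRANSFORM:P4(v=0,ok=F), EMIT:P3(v=36,ok=T)] out:P2(v=0); in:-
Tick 7: [PARSE:-, VALIDATE:-, TRANSFORM:-, EMIT:P4(v=0,ok=F)] out:P3(v=36); in:-
Tick 8: [PARSE:-, VALIDATE:-, TRANSFORM:-, EMIT:-] out:P4(v=0); in:-
P4: arrives tick 4, valid=False (id=4, id%3=1), emit tick 8, final value 0

Answer: 8 0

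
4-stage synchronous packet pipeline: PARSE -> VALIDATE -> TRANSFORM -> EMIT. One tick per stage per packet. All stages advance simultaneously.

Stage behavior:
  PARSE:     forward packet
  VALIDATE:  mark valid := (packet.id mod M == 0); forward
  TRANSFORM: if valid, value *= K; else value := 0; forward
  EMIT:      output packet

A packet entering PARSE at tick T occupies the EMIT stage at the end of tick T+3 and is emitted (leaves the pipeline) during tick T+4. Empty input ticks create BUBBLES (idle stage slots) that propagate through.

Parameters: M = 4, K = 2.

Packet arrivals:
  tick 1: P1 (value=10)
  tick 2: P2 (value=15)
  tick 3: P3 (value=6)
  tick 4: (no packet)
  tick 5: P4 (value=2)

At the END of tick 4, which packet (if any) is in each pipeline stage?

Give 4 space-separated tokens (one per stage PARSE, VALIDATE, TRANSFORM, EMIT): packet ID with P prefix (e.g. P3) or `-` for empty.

Tick 1: [PARSE:P1(v=10,ok=F), VALIDATE:-, TRANSFORM:-, EMIT:-] out:-; in:P1
Tick 2: [PARSE:P2(v=15,ok=F), VALIDATE:P1(v=10,ok=F), TRANSFORM:-, EMIT:-] out:-; in:P2
Tick 3: [PARSE:P3(v=6,ok=F), VALIDATE:P2(v=15,ok=F), TRANSFORM:P1(v=0,ok=F), EMIT:-] out:-; in:P3
Tick 4: [PARSE:-, VALIDATE:P3(v=6,ok=F), TRANSFORM:P2(v=0,ok=F), EMIT:P1(v=0,ok=F)] out:-; in:-
At end of tick 4: ['-', 'P3', 'P2', 'P1']

Answer: - P3 P2 P1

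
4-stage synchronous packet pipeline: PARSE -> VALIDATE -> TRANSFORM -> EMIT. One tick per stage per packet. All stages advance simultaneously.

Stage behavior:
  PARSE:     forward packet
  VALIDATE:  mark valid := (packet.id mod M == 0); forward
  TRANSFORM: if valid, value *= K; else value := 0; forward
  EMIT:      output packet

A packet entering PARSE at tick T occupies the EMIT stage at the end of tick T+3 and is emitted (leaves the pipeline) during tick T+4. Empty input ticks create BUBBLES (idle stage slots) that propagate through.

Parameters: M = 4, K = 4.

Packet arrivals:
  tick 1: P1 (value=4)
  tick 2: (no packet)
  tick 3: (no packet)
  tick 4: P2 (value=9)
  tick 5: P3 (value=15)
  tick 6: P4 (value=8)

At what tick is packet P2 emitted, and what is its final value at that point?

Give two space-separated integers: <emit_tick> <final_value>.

Answer: 8 0

Derivation:
Tick 1: [PARSE:P1(v=4,ok=F), VALIDATE:-, TRANSFORM:-, EMIT:-] out:-; in:P1
Tick 2: [PARSE:-, VALIDATE:P1(v=4,ok=F), TRANSFORM:-, EMIT:-] out:-; in:-
Tick 3: [PARSE:-, VALIDATE:-, TRANSFORM:P1(v=0,ok=F), EMIT:-] out:-; in:-
Tick 4: [PARSE:P2(v=9,ok=F), VALIDATE:-, TRANSFORM:-, EMIT:P1(v=0,ok=F)] out:-; in:P2
Tick 5: [PARSE:P3(v=15,ok=F), VALIDATE:P2(v=9,ok=F), TRANSFORM:-, EMIT:-] out:P1(v=0); in:P3
Tick 6: [PARSE:P4(v=8,ok=F), VALIDATE:P3(v=15,ok=F), TRANSFORM:P2(v=0,ok=F), EMIT:-] out:-; in:P4
Tick 7: [PARSE:-, VALIDATE:P4(v=8,ok=T), TRANSFORM:P3(v=0,ok=F), EMIT:P2(v=0,ok=F)] out:-; in:-
Tick 8: [PARSE:-, VALIDATE:-, TRANSFORM:P4(v=32,ok=T), EMIT:P3(v=0,ok=F)] out:P2(v=0); in:-
Tick 9: [PARSE:-, VALIDATE:-, TRANSFORM:-, EMIT:P4(v=32,ok=T)] out:P3(v=0); in:-
Tick 10: [PARSE:-, VALIDATE:-, TRANSFORM:-, EMIT:-] out:P4(v=32); in:-
P2: arrives tick 4, valid=False (id=2, id%4=2), emit tick 8, final value 0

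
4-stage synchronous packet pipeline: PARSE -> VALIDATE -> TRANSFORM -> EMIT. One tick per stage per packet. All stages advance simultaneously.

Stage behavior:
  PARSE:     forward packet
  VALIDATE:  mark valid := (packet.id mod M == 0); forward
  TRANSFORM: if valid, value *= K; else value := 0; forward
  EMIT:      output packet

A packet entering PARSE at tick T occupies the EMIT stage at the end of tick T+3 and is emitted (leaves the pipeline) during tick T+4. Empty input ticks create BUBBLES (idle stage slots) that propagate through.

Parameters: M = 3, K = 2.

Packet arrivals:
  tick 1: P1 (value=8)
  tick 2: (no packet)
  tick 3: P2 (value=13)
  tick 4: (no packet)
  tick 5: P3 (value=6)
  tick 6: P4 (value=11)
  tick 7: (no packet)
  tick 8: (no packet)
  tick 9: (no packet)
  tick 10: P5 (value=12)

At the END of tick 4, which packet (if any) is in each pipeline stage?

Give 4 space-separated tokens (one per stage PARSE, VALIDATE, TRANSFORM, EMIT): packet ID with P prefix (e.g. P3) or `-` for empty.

Tick 1: [PARSE:P1(v=8,ok=F), VALIDATE:-, TRANSFORM:-, EMIT:-] out:-; in:P1
Tick 2: [PARSE:-, VALIDATE:P1(v=8,ok=F), TRANSFORM:-, EMIT:-] out:-; in:-
Tick 3: [PARSE:P2(v=13,ok=F), VALIDATE:-, TRANSFORM:P1(v=0,ok=F), EMIT:-] out:-; in:P2
Tick 4: [PARSE:-, VALIDATE:P2(v=13,ok=F), TRANSFORM:-, EMIT:P1(v=0,ok=F)] out:-; in:-
At end of tick 4: ['-', 'P2', '-', 'P1']

Answer: - P2 - P1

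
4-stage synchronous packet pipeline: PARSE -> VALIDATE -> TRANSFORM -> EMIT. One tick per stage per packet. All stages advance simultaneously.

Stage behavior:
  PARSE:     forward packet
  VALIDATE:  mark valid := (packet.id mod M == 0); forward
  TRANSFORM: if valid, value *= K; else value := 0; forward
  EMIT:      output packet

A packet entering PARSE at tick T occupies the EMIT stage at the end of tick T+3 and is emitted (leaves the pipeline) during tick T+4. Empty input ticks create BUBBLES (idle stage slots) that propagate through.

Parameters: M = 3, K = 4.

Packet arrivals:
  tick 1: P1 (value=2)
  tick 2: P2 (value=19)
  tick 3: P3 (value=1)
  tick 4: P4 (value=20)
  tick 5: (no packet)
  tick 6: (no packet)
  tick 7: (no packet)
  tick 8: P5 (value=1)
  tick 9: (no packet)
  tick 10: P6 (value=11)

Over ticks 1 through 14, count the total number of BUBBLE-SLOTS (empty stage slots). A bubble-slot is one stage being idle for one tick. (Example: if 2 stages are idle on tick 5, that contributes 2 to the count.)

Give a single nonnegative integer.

Answer: 32

Derivation:
Tick 1: [PARSE:P1(v=2,ok=F), VALIDATE:-, TRANSFORM:-, EMIT:-] out:-; bubbles=3
Tick 2: [PARSE:P2(v=19,ok=F), VALIDATE:P1(v=2,ok=F), TRANSFORM:-, EMIT:-] out:-; bubbles=2
Tick 3: [PARSE:P3(v=1,ok=F), VALIDATE:P2(v=19,ok=F), TRANSFORM:P1(v=0,ok=F), EMIT:-] out:-; bubbles=1
Tick 4: [PARSE:P4(v=20,ok=F), VALIDATE:P3(v=1,ok=T), TRANSFORM:P2(v=0,ok=F), EMIT:P1(v=0,ok=F)] out:-; bubbles=0
Tick 5: [PARSE:-, VALIDATE:P4(v=20,ok=F), TRANSFORM:P3(v=4,ok=T), EMIT:P2(v=0,ok=F)] out:P1(v=0); bubbles=1
Tick 6: [PARSE:-, VALIDATE:-, TRANSFORM:P4(v=0,ok=F), EMIT:P3(v=4,ok=T)] out:P2(v=0); bubbles=2
Tick 7: [PARSE:-, VALIDATE:-, TRANSFORM:-, EMIT:P4(v=0,ok=F)] out:P3(v=4); bubbles=3
Tick 8: [PARSE:P5(v=1,ok=F), VALIDATE:-, TRANSFORM:-, EMIT:-] out:P4(v=0); bubbles=3
Tick 9: [PARSE:-, VALIDATE:P5(v=1,ok=F), TRANSFORM:-, EMIT:-] out:-; bubbles=3
Tick 10: [PARSE:P6(v=11,ok=F), VALIDATE:-, TRANSFORM:P5(v=0,ok=F), EMIT:-] out:-; bubbles=2
Tick 11: [PARSE:-, VALIDATE:P6(v=11,ok=T), TRANSFORM:-, EMIT:P5(v=0,ok=F)] out:-; bubbles=2
Tick 12: [PARSE:-, VALIDATE:-, TRANSFORM:P6(v=44,ok=T), EMIT:-] out:P5(v=0); bubbles=3
Tick 13: [PARSE:-, VALIDATE:-, TRANSFORM:-, EMIT:P6(v=44,ok=T)] out:-; bubbles=3
Tick 14: [PARSE:-, VALIDATE:-, TRANSFORM:-, EMIT:-] out:P6(v=44); bubbles=4
Total bubble-slots: 32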